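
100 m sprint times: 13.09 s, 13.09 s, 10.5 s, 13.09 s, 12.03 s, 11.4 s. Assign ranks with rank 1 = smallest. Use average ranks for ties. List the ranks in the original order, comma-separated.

Sorted (ascending): 10.5, 11.4, 12.03, 13.09, 13.09, 13.09
The 3 values of 13.09 occupy positions 4–6 → average rank 5.

5, 5, 1, 5, 3, 2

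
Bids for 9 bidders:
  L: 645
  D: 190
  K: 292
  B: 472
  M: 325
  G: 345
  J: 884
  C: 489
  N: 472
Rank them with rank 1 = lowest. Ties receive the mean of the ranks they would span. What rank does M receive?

Sorted (ascending): 190, 292, 325, 345, 472, 472, 489, 645, 884
The 2 values of 472 occupy positions 5–6 → average rank (5+6)/2 = 5.5.
M has value 325 → rank 3.

3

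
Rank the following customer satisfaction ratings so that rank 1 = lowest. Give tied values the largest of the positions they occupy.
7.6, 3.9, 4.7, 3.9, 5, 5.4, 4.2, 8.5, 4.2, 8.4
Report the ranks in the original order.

8, 2, 5, 2, 6, 7, 4, 10, 4, 9

Sorted (ascending): 3.9, 3.9, 4.2, 4.2, 4.7, 5, 5.4, 7.6, 8.4, 8.5
The 2 values of 3.9 occupy positions 1–2 → each gets rank 2.
The 2 values of 4.2 occupy positions 3–4 → each gets rank 4.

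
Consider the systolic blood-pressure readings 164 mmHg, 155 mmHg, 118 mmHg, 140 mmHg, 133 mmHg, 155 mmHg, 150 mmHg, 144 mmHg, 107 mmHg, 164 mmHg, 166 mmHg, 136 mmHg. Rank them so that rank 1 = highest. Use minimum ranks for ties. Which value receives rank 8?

140

Sorted (descending): 166, 164, 164, 155, 155, 150, 144, 140, 136, 133, 118, 107
The 2 values of 164 occupy positions 2–3 → each gets rank 2.
The 2 values of 155 occupy positions 4–5 → each gets rank 4.
Rank 8 → value 140.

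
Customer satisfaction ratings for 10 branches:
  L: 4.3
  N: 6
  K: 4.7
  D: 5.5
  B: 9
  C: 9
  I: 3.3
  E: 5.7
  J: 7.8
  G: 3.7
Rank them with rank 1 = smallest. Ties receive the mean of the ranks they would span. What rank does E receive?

Sorted (ascending): 3.3, 3.7, 4.3, 4.7, 5.5, 5.7, 6, 7.8, 9, 9
The 2 values of 9 occupy positions 9–10 → average rank (9+10)/2 = 9.5.
E has value 5.7 → rank 6.

6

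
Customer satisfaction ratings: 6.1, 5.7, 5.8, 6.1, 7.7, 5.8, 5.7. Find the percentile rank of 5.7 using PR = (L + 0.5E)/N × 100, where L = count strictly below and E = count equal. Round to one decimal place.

N = 7.
Strictly below 5.7: 0. Equal to 5.7: 2.
PR = (0 + 0.5·2)/7 × 100 = 14.3

14.3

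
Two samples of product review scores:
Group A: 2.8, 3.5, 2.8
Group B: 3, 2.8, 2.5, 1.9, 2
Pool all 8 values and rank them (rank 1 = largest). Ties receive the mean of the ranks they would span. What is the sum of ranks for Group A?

Sorted (descending): 3.5, 3, 2.8, 2.8, 2.8, 2.5, 2, 1.9
The 3 values of 2.8 occupy positions 3–5 → average rank 4.
Group A values → pooled ranks: 2.8→4, 3.5→1, 2.8→4
Rank sum = 4 + 1 + 4 = 9

9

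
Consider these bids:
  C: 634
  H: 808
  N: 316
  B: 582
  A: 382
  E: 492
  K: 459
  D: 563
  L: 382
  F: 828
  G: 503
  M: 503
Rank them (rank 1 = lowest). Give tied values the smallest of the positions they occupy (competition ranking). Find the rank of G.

Sorted (ascending): 316, 382, 382, 459, 492, 503, 503, 563, 582, 634, 808, 828
The 2 values of 382 occupy positions 2–3 → each gets rank 2.
The 2 values of 503 occupy positions 6–7 → each gets rank 6.
G has value 503 → rank 6.

6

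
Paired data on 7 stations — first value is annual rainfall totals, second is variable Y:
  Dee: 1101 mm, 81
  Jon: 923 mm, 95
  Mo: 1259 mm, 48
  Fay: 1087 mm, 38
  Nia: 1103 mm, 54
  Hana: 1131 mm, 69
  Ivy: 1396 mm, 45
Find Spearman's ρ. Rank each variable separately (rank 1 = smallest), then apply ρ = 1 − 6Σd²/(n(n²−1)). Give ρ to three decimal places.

Ranks of variable 1: 3, 1, 6, 2, 4, 5, 7
Ranks of variable 2: 6, 7, 3, 1, 4, 5, 2
d = r₁ − r₂: -3, -6, 3, 1, 0, 0, 5
d²: 9, 36, 9, 1, 0, 0, 25; Σd² = 80
ρ = 1 − 6·80/(7·48) = 1 − 480/336 = -0.429

-0.429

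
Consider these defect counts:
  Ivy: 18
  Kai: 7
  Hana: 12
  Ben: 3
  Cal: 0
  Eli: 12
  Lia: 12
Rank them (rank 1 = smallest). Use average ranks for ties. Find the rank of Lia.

Sorted (ascending): 0, 3, 7, 12, 12, 12, 18
The 3 values of 12 occupy positions 4–6 → average rank 5.
Lia has value 12 → rank 5.

5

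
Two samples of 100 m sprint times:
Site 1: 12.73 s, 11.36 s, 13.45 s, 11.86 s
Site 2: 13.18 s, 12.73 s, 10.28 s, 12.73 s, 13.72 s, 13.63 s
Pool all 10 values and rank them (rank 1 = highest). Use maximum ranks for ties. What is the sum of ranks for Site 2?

31

Sorted (descending): 13.72, 13.63, 13.45, 13.18, 12.73, 12.73, 12.73, 11.86, 11.36, 10.28
The 3 values of 12.73 occupy positions 5–7 → each gets rank 7.
Site 2 values → pooled ranks: 13.18→4, 12.73→7, 10.28→10, 12.73→7, 13.72→1, 13.63→2
Rank sum = 4 + 7 + 10 + 7 + 1 + 2 = 31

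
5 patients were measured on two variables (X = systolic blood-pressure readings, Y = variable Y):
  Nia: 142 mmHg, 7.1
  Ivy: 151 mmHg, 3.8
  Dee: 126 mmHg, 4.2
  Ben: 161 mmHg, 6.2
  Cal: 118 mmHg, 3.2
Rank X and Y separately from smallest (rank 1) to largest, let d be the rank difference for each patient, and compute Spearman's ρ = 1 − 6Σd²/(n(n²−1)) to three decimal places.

Ranks of variable 1: 3, 4, 2, 5, 1
Ranks of variable 2: 5, 2, 3, 4, 1
d = r₁ − r₂: -2, 2, -1, 1, 0
d²: 4, 4, 1, 1, 0; Σd² = 10
ρ = 1 − 6·10/(5·24) = 1 − 60/120 = 0.500

0.500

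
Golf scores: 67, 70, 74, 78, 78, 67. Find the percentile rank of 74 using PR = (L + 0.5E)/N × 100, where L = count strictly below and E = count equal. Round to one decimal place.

58.3

N = 6.
Strictly below 74: 3. Equal to 74: 1.
PR = (3 + 0.5·1)/6 × 100 = 58.3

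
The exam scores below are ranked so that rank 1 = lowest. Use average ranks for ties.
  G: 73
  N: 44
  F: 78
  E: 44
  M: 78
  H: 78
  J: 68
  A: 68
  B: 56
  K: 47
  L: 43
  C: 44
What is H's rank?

Sorted (ascending): 43, 44, 44, 44, 47, 56, 68, 68, 73, 78, 78, 78
The 3 values of 44 occupy positions 2–4 → average rank 3.
The 2 values of 68 occupy positions 7–8 → average rank (7+8)/2 = 7.5.
The 3 values of 78 occupy positions 10–12 → average rank 11.
H has value 78 → rank 11.

11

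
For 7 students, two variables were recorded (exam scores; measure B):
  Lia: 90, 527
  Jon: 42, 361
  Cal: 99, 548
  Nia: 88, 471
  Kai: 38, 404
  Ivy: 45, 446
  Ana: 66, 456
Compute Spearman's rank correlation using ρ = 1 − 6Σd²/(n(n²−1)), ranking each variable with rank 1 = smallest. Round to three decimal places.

Ranks of variable 1: 6, 2, 7, 5, 1, 3, 4
Ranks of variable 2: 6, 1, 7, 5, 2, 3, 4
d = r₁ − r₂: 0, 1, 0, 0, -1, 0, 0
d²: 0, 1, 0, 0, 1, 0, 0; Σd² = 2
ρ = 1 − 6·2/(7·48) = 1 − 12/336 = 0.964

0.964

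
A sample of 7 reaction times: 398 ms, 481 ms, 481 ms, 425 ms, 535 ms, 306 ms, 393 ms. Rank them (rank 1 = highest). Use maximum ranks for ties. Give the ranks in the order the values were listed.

Sorted (descending): 535, 481, 481, 425, 398, 393, 306
The 2 values of 481 occupy positions 2–3 → each gets rank 3.

5, 3, 3, 4, 1, 7, 6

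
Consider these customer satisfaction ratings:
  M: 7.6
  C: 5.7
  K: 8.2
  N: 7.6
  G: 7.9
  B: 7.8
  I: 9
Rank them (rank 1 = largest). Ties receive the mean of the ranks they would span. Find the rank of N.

5.5

Sorted (descending): 9, 8.2, 7.9, 7.8, 7.6, 7.6, 5.7
The 2 values of 7.6 occupy positions 5–6 → average rank (5+6)/2 = 5.5.
N has value 7.6 → rank 5.5.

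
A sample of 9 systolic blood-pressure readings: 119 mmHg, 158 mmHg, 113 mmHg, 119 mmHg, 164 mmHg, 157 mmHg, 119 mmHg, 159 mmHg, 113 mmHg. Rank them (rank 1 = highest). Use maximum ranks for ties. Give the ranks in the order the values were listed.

Sorted (descending): 164, 159, 158, 157, 119, 119, 119, 113, 113
The 3 values of 119 occupy positions 5–7 → each gets rank 7.
The 2 values of 113 occupy positions 8–9 → each gets rank 9.

7, 3, 9, 7, 1, 4, 7, 2, 9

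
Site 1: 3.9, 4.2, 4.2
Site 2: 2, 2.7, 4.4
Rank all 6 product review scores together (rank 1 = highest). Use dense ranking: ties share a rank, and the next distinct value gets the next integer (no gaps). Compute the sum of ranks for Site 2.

10

Sorted (descending): 4.4, 4.2, 4.2, 3.9, 2.7, 2
The 2 values of 4.2 share dense rank 2.
Remaining distinct values take the next consecutive integers.
Site 2 values → pooled ranks: 2→5, 2.7→4, 4.4→1
Rank sum = 5 + 4 + 1 = 10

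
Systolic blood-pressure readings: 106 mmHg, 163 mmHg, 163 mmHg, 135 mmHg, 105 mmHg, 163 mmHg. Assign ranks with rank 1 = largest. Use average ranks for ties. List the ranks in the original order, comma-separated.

5, 2, 2, 4, 6, 2

Sorted (descending): 163, 163, 163, 135, 106, 105
The 3 values of 163 occupy positions 1–3 → average rank 2.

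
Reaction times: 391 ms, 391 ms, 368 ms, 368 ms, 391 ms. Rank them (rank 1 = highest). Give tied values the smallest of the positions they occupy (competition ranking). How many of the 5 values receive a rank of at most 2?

3

Sorted (descending): 391, 391, 391, 368, 368
The 3 values of 391 occupy positions 1–3 → each gets rank 1.
The 2 values of 368 occupy positions 4–5 → each gets rank 4.
Ranks ≤ 2: {1, 1, 1} → 3 values.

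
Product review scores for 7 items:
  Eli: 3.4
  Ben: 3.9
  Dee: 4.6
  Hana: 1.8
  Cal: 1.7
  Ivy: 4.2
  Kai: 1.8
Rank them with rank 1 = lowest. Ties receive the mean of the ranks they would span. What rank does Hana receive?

Sorted (ascending): 1.7, 1.8, 1.8, 3.4, 3.9, 4.2, 4.6
The 2 values of 1.8 occupy positions 2–3 → average rank (2+3)/2 = 2.5.
Hana has value 1.8 → rank 2.5.

2.5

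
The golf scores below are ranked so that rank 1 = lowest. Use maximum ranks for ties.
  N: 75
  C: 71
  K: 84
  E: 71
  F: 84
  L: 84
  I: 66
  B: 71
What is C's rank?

Sorted (ascending): 66, 71, 71, 71, 75, 84, 84, 84
The 3 values of 71 occupy positions 2–4 → each gets rank 4.
The 3 values of 84 occupy positions 6–8 → each gets rank 8.
C has value 71 → rank 4.

4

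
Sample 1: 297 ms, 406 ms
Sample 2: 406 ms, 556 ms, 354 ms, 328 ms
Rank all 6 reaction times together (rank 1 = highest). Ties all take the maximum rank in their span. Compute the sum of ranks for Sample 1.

Sorted (descending): 556, 406, 406, 354, 328, 297
The 2 values of 406 occupy positions 2–3 → each gets rank 3.
Sample 1 values → pooled ranks: 297→6, 406→3
Rank sum = 6 + 3 = 9

9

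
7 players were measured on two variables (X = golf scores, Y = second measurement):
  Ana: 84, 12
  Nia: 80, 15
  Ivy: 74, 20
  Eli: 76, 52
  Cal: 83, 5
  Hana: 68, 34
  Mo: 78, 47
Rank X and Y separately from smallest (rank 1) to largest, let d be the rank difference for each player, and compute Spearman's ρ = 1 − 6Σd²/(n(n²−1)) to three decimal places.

-0.679

Ranks of variable 1: 7, 5, 2, 3, 6, 1, 4
Ranks of variable 2: 2, 3, 4, 7, 1, 5, 6
d = r₁ − r₂: 5, 2, -2, -4, 5, -4, -2
d²: 25, 4, 4, 16, 25, 16, 4; Σd² = 94
ρ = 1 − 6·94/(7·48) = 1 − 564/336 = -0.679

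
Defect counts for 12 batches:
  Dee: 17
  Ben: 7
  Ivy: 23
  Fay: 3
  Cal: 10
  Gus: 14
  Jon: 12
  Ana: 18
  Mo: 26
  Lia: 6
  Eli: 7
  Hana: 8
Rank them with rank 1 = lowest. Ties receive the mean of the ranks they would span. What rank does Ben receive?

3.5

Sorted (ascending): 3, 6, 7, 7, 8, 10, 12, 14, 17, 18, 23, 26
The 2 values of 7 occupy positions 3–4 → average rank (3+4)/2 = 3.5.
Ben has value 7 → rank 3.5.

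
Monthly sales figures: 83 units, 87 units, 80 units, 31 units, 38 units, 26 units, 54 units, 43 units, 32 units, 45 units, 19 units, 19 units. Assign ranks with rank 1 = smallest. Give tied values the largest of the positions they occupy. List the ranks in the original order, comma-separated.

Sorted (ascending): 19, 19, 26, 31, 32, 38, 43, 45, 54, 80, 83, 87
The 2 values of 19 occupy positions 1–2 → each gets rank 2.

11, 12, 10, 4, 6, 3, 9, 7, 5, 8, 2, 2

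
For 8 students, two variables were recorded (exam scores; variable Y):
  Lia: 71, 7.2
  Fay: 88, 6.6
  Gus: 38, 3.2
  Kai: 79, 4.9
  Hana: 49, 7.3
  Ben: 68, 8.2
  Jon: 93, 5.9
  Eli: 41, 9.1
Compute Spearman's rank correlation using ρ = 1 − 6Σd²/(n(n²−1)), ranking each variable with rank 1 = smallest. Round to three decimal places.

Ranks of variable 1: 5, 7, 1, 6, 3, 4, 8, 2
Ranks of variable 2: 5, 4, 1, 2, 6, 7, 3, 8
d = r₁ − r₂: 0, 3, 0, 4, -3, -3, 5, -6
d²: 0, 9, 0, 16, 9, 9, 25, 36; Σd² = 104
ρ = 1 − 6·104/(8·63) = 1 − 624/504 = -0.238

-0.238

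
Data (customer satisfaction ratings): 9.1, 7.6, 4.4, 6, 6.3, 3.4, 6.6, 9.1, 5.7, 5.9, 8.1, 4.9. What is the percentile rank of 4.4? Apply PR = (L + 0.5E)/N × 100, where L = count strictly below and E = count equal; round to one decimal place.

12.5

N = 12.
Strictly below 4.4: 1. Equal to 4.4: 1.
PR = (1 + 0.5·1)/12 × 100 = 12.5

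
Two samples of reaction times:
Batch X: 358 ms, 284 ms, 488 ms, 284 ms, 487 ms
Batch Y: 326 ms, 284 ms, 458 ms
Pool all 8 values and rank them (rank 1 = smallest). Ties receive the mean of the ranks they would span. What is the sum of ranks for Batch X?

Sorted (ascending): 284, 284, 284, 326, 358, 458, 487, 488
The 3 values of 284 occupy positions 1–3 → average rank 2.
Batch X values → pooled ranks: 358→5, 284→2, 488→8, 284→2, 487→7
Rank sum = 5 + 2 + 8 + 2 + 7 = 24

24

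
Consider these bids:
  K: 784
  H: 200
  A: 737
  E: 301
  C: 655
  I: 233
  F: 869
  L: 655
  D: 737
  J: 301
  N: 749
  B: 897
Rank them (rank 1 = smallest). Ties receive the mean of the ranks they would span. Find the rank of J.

3.5

Sorted (ascending): 200, 233, 301, 301, 655, 655, 737, 737, 749, 784, 869, 897
The 2 values of 301 occupy positions 3–4 → average rank (3+4)/2 = 3.5.
The 2 values of 655 occupy positions 5–6 → average rank (5+6)/2 = 5.5.
The 2 values of 737 occupy positions 7–8 → average rank (7+8)/2 = 7.5.
J has value 301 → rank 3.5.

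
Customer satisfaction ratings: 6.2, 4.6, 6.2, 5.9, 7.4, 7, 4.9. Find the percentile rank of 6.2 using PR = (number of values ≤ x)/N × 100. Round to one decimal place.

N = 7.
Strictly below 6.2: 3. Equal to 6.2: 2.
PR = 5/7 × 100 = 71.4

71.4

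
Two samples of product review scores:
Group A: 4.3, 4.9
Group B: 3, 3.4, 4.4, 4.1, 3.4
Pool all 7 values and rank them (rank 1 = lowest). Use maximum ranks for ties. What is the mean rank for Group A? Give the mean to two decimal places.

6.00

Sorted (ascending): 3, 3.4, 3.4, 4.1, 4.3, 4.4, 4.9
The 2 values of 3.4 occupy positions 2–3 → each gets rank 3.
Group A values → pooled ranks: 4.3→5, 4.9→7
Mean rank = (5 + 7) / 2 = 6.00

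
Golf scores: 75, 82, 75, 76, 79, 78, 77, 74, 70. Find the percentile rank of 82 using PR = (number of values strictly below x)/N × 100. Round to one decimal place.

88.9

N = 9.
Strictly below 82: 8. Equal to 82: 1.
PR = 8/9 × 100 = 88.9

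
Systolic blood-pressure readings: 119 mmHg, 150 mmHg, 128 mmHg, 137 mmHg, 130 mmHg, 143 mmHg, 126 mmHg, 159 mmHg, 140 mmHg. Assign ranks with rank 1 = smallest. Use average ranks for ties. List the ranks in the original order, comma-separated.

Sorted (ascending): 119, 126, 128, 130, 137, 140, 143, 150, 159
No ties — each value takes its position as its rank.

1, 8, 3, 5, 4, 7, 2, 9, 6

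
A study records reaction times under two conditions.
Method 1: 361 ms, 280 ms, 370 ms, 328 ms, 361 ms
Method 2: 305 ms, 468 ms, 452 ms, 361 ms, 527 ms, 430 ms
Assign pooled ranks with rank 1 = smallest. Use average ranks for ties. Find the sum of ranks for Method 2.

Sorted (ascending): 280, 305, 328, 361, 361, 361, 370, 430, 452, 468, 527
The 3 values of 361 occupy positions 4–6 → average rank 5.
Method 2 values → pooled ranks: 305→2, 468→10, 452→9, 361→5, 527→11, 430→8
Rank sum = 2 + 10 + 9 + 5 + 11 + 8 = 45

45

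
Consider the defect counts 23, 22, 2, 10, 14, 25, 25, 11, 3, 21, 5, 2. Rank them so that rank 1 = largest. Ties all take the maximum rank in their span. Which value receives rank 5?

21

Sorted (descending): 25, 25, 23, 22, 21, 14, 11, 10, 5, 3, 2, 2
The 2 values of 25 occupy positions 1–2 → each gets rank 2.
The 2 values of 2 occupy positions 11–12 → each gets rank 12.
Rank 5 → value 21.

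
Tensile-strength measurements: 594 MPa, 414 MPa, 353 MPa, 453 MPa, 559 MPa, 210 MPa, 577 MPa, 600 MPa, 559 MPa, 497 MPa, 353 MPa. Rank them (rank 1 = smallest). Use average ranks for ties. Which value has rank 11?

Sorted (ascending): 210, 353, 353, 414, 453, 497, 559, 559, 577, 594, 600
The 2 values of 353 occupy positions 2–3 → average rank (2+3)/2 = 2.5.
The 2 values of 559 occupy positions 7–8 → average rank (7+8)/2 = 7.5.
Rank 11 → value 600.

600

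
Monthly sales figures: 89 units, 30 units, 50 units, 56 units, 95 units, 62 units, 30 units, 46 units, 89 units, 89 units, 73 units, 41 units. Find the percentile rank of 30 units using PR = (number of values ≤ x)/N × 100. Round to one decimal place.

16.7

N = 12.
Strictly below 30: 0. Equal to 30: 2.
PR = 2/12 × 100 = 16.7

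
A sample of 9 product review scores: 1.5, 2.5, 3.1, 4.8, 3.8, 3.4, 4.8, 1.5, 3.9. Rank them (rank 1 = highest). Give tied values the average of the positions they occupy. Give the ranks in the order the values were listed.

Sorted (descending): 4.8, 4.8, 3.9, 3.8, 3.4, 3.1, 2.5, 1.5, 1.5
The 2 values of 4.8 occupy positions 1–2 → average rank (1+2)/2 = 1.5.
The 2 values of 1.5 occupy positions 8–9 → average rank (8+9)/2 = 8.5.

8.5, 7, 6, 1.5, 4, 5, 1.5, 8.5, 3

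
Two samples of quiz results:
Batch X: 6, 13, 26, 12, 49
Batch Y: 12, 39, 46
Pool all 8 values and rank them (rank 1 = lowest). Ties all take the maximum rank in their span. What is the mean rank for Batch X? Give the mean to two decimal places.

Sorted (ascending): 6, 12, 12, 13, 26, 39, 46, 49
The 2 values of 12 occupy positions 2–3 → each gets rank 3.
Batch X values → pooled ranks: 6→1, 13→4, 26→5, 12→3, 49→8
Mean rank = (1 + 4 + 5 + 3 + 8) / 5 = 4.20

4.20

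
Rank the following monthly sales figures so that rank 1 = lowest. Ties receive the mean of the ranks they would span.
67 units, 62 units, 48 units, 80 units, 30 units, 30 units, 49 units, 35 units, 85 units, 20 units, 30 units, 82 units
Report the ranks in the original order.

Sorted (ascending): 20, 30, 30, 30, 35, 48, 49, 62, 67, 80, 82, 85
The 3 values of 30 occupy positions 2–4 → average rank 3.

9, 8, 6, 10, 3, 3, 7, 5, 12, 1, 3, 11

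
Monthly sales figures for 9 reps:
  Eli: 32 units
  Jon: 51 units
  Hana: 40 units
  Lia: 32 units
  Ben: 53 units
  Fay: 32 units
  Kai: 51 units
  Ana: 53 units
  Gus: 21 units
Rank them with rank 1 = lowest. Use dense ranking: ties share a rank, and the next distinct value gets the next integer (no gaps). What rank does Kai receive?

4

Sorted (ascending): 21, 32, 32, 32, 40, 51, 51, 53, 53
The 3 values of 32 share dense rank 2.
The 2 values of 51 share dense rank 4.
The 2 values of 53 share dense rank 5.
Remaining distinct values take the next consecutive integers.
Kai has value 51 units → rank 4.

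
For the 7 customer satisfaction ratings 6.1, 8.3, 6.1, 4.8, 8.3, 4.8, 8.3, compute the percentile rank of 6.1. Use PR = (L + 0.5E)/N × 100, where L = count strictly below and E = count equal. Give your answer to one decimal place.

N = 7.
Strictly below 6.1: 2. Equal to 6.1: 2.
PR = (2 + 0.5·2)/7 × 100 = 42.9

42.9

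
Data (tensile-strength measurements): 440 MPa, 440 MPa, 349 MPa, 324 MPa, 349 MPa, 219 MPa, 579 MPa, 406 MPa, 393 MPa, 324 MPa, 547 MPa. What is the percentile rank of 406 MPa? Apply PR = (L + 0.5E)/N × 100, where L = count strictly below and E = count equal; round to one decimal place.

N = 11.
Strictly below 406: 6. Equal to 406: 1.
PR = (6 + 0.5·1)/11 × 100 = 59.1

59.1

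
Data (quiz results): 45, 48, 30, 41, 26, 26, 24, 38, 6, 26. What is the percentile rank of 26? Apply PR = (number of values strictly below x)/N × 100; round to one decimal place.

20.0

N = 10.
Strictly below 26: 2. Equal to 26: 3.
PR = 2/10 × 100 = 20.0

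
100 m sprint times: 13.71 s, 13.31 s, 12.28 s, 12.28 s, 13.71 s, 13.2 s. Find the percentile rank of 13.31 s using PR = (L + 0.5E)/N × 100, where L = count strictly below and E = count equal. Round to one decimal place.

58.3

N = 6.
Strictly below 13.31: 3. Equal to 13.31: 1.
PR = (3 + 0.5·1)/6 × 100 = 58.3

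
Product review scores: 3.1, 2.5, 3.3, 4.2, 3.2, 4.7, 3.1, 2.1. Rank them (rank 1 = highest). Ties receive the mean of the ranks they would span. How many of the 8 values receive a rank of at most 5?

4

Sorted (descending): 4.7, 4.2, 3.3, 3.2, 3.1, 3.1, 2.5, 2.1
The 2 values of 3.1 occupy positions 5–6 → average rank (5+6)/2 = 5.5.
Ranks ≤ 5: {1, 2, 3, 4} → 4 values.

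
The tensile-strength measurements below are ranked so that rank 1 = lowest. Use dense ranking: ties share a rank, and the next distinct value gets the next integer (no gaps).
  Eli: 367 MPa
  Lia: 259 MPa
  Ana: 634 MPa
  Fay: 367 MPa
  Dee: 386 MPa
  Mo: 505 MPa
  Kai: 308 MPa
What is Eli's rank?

3

Sorted (ascending): 259, 308, 367, 367, 386, 505, 634
The 2 values of 367 share dense rank 3.
Remaining distinct values take the next consecutive integers.
Eli has value 367 MPa → rank 3.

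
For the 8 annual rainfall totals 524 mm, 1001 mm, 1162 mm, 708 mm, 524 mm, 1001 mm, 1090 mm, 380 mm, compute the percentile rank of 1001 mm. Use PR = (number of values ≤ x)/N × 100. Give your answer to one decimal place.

75.0

N = 8.
Strictly below 1001: 4. Equal to 1001: 2.
PR = 6/8 × 100 = 75.0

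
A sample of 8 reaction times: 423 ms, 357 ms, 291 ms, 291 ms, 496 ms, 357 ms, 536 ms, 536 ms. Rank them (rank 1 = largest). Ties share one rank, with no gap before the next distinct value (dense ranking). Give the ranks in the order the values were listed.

Sorted (descending): 536, 536, 496, 423, 357, 357, 291, 291
The 2 values of 536 share dense rank 1.
The 2 values of 357 share dense rank 4.
The 2 values of 291 share dense rank 5.
Remaining distinct values take the next consecutive integers.

3, 4, 5, 5, 2, 4, 1, 1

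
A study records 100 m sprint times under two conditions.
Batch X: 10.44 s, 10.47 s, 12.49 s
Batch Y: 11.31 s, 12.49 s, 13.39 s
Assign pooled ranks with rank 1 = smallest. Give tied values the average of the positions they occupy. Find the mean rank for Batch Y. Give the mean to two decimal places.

Sorted (ascending): 10.44, 10.47, 11.31, 12.49, 12.49, 13.39
The 2 values of 12.49 occupy positions 4–5 → average rank (4+5)/2 = 4.5.
Batch Y values → pooled ranks: 11.31→3, 12.49→4.5, 13.39→6
Mean rank = (3 + 4.5 + 6) / 3 = 4.50

4.50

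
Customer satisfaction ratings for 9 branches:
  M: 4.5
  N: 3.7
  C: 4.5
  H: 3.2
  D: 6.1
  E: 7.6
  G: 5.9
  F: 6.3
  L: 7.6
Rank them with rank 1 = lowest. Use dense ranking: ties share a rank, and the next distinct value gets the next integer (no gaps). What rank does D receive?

5

Sorted (ascending): 3.2, 3.7, 4.5, 4.5, 5.9, 6.1, 6.3, 7.6, 7.6
The 2 values of 4.5 share dense rank 3.
The 2 values of 7.6 share dense rank 7.
Remaining distinct values take the next consecutive integers.
D has value 6.1 → rank 5.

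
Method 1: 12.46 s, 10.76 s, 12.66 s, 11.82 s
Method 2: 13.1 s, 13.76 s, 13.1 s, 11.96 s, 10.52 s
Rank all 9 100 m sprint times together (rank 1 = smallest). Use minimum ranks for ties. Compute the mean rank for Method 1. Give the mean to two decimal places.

4.00

Sorted (ascending): 10.52, 10.76, 11.82, 11.96, 12.46, 12.66, 13.1, 13.1, 13.76
The 2 values of 13.1 occupy positions 7–8 → each gets rank 7.
Method 1 values → pooled ranks: 12.46→5, 10.76→2, 12.66→6, 11.82→3
Mean rank = (5 + 2 + 6 + 3) / 4 = 4.00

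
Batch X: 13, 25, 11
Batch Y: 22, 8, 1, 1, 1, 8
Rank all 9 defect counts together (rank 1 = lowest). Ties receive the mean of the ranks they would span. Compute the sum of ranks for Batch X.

22

Sorted (ascending): 1, 1, 1, 8, 8, 11, 13, 22, 25
The 3 values of 1 occupy positions 1–3 → average rank 2.
The 2 values of 8 occupy positions 4–5 → average rank (4+5)/2 = 4.5.
Batch X values → pooled ranks: 13→7, 25→9, 11→6
Rank sum = 7 + 9 + 6 = 22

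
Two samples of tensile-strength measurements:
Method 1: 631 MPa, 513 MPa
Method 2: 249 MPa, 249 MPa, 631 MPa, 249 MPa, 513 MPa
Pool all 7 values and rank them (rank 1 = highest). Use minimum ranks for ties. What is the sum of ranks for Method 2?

19

Sorted (descending): 631, 631, 513, 513, 249, 249, 249
The 2 values of 631 occupy positions 1–2 → each gets rank 1.
The 2 values of 513 occupy positions 3–4 → each gets rank 3.
The 3 values of 249 occupy positions 5–7 → each gets rank 5.
Method 2 values → pooled ranks: 249→5, 249→5, 631→1, 249→5, 513→3
Rank sum = 5 + 5 + 1 + 5 + 3 = 19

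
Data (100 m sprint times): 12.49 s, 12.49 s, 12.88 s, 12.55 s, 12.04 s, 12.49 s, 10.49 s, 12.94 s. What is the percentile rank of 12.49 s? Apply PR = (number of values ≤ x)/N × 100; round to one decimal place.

N = 8.
Strictly below 12.49: 2. Equal to 12.49: 3.
PR = 5/8 × 100 = 62.5

62.5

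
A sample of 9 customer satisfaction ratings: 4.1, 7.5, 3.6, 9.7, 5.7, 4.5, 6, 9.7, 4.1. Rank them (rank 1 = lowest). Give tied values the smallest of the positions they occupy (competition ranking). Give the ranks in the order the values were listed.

2, 7, 1, 8, 5, 4, 6, 8, 2

Sorted (ascending): 3.6, 4.1, 4.1, 4.5, 5.7, 6, 7.5, 9.7, 9.7
The 2 values of 4.1 occupy positions 2–3 → each gets rank 2.
The 2 values of 9.7 occupy positions 8–9 → each gets rank 8.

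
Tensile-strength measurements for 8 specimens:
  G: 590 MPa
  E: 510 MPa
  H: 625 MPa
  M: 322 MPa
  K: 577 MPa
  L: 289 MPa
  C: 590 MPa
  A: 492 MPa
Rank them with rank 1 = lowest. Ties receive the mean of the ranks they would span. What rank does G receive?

Sorted (ascending): 289, 322, 492, 510, 577, 590, 590, 625
The 2 values of 590 occupy positions 6–7 → average rank (6+7)/2 = 6.5.
G has value 590 MPa → rank 6.5.

6.5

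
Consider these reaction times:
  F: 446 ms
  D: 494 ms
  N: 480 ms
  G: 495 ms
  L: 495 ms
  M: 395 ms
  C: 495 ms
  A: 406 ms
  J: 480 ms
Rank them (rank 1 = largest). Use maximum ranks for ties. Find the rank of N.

6

Sorted (descending): 495, 495, 495, 494, 480, 480, 446, 406, 395
The 3 values of 495 occupy positions 1–3 → each gets rank 3.
The 2 values of 480 occupy positions 5–6 → each gets rank 6.
N has value 480 ms → rank 6.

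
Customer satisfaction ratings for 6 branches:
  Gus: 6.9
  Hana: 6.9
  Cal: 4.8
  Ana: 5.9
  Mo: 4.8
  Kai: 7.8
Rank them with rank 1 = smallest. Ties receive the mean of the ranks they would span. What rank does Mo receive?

Sorted (ascending): 4.8, 4.8, 5.9, 6.9, 6.9, 7.8
The 2 values of 4.8 occupy positions 1–2 → average rank (1+2)/2 = 1.5.
The 2 values of 6.9 occupy positions 4–5 → average rank (4+5)/2 = 4.5.
Mo has value 4.8 → rank 1.5.

1.5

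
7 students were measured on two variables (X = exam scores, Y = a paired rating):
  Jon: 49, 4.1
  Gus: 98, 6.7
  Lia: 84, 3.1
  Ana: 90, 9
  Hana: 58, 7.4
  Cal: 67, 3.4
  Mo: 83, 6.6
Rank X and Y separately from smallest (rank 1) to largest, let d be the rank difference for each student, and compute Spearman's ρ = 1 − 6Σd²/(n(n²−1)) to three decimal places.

0.250

Ranks of variable 1: 1, 7, 5, 6, 2, 3, 4
Ranks of variable 2: 3, 5, 1, 7, 6, 2, 4
d = r₁ − r₂: -2, 2, 4, -1, -4, 1, 0
d²: 4, 4, 16, 1, 16, 1, 0; Σd² = 42
ρ = 1 − 6·42/(7·48) = 1 − 252/336 = 0.250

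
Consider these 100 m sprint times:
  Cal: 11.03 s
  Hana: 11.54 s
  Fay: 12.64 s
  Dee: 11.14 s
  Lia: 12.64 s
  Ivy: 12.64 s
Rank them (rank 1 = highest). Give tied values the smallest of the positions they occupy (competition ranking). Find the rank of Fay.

Sorted (descending): 12.64, 12.64, 12.64, 11.54, 11.14, 11.03
The 3 values of 12.64 occupy positions 1–3 → each gets rank 1.
Fay has value 12.64 s → rank 1.

1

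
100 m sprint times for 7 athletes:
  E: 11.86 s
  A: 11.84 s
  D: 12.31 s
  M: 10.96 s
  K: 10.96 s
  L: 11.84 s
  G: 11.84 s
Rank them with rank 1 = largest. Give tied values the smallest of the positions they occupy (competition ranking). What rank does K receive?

6

Sorted (descending): 12.31, 11.86, 11.84, 11.84, 11.84, 10.96, 10.96
The 3 values of 11.84 occupy positions 3–5 → each gets rank 3.
The 2 values of 10.96 occupy positions 6–7 → each gets rank 6.
K has value 10.96 s → rank 6.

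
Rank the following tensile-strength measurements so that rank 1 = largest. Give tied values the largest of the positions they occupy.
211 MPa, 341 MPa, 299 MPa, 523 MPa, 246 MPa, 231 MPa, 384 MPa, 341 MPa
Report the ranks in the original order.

8, 4, 5, 1, 6, 7, 2, 4

Sorted (descending): 523, 384, 341, 341, 299, 246, 231, 211
The 2 values of 341 occupy positions 3–4 → each gets rank 4.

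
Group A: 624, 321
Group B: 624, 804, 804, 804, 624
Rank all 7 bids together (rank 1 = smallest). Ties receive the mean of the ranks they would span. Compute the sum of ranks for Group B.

Sorted (ascending): 321, 624, 624, 624, 804, 804, 804
The 3 values of 624 occupy positions 2–4 → average rank 3.
The 3 values of 804 occupy positions 5–7 → average rank 6.
Group B values → pooled ranks: 624→3, 804→6, 804→6, 804→6, 624→3
Rank sum = 3 + 6 + 6 + 6 + 3 = 24

24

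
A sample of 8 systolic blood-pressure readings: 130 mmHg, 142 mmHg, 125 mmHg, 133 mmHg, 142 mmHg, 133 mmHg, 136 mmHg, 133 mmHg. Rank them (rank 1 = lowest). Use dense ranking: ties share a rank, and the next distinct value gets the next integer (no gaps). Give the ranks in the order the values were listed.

Sorted (ascending): 125, 130, 133, 133, 133, 136, 142, 142
The 3 values of 133 share dense rank 3.
The 2 values of 142 share dense rank 5.
Remaining distinct values take the next consecutive integers.

2, 5, 1, 3, 5, 3, 4, 3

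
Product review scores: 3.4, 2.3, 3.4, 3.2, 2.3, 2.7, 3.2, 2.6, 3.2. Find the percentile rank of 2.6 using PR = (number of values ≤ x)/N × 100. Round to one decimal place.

33.3

N = 9.
Strictly below 2.6: 2. Equal to 2.6: 1.
PR = 3/9 × 100 = 33.3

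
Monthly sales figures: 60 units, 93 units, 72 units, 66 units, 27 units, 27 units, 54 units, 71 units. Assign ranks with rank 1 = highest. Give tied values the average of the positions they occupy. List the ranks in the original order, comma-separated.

5, 1, 2, 4, 7.5, 7.5, 6, 3

Sorted (descending): 93, 72, 71, 66, 60, 54, 27, 27
The 2 values of 27 occupy positions 7–8 → average rank (7+8)/2 = 7.5.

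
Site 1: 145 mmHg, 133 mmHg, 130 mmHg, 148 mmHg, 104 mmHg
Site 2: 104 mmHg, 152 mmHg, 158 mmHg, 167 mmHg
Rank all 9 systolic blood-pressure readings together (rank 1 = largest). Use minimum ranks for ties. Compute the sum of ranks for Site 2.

14

Sorted (descending): 167, 158, 152, 148, 145, 133, 130, 104, 104
The 2 values of 104 occupy positions 8–9 → each gets rank 8.
Site 2 values → pooled ranks: 104→8, 152→3, 158→2, 167→1
Rank sum = 8 + 3 + 2 + 1 = 14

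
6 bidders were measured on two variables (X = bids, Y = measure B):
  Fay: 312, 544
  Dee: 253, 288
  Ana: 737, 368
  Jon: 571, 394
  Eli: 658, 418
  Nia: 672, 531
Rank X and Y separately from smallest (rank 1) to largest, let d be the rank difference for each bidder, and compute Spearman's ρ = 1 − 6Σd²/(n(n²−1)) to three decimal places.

Ranks of variable 1: 2, 1, 6, 3, 4, 5
Ranks of variable 2: 6, 1, 2, 3, 4, 5
d = r₁ − r₂: -4, 0, 4, 0, 0, 0
d²: 16, 0, 16, 0, 0, 0; Σd² = 32
ρ = 1 − 6·32/(6·35) = 1 − 192/210 = 0.086

0.086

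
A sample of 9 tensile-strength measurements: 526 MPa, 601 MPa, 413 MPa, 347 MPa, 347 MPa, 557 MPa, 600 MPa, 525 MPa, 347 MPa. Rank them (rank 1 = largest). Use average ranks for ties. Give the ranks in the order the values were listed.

4, 1, 6, 8, 8, 3, 2, 5, 8

Sorted (descending): 601, 600, 557, 526, 525, 413, 347, 347, 347
The 3 values of 347 occupy positions 7–9 → average rank 8.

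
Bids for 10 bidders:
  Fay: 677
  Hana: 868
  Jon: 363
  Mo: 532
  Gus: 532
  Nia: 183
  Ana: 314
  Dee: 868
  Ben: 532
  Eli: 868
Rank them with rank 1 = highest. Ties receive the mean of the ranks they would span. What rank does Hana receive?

2

Sorted (descending): 868, 868, 868, 677, 532, 532, 532, 363, 314, 183
The 3 values of 868 occupy positions 1–3 → average rank 2.
The 3 values of 532 occupy positions 5–7 → average rank 6.
Hana has value 868 → rank 2.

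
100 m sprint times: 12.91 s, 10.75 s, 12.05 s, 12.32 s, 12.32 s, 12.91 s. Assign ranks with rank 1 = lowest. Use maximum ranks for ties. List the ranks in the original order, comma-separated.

6, 1, 2, 4, 4, 6

Sorted (ascending): 10.75, 12.05, 12.32, 12.32, 12.91, 12.91
The 2 values of 12.32 occupy positions 3–4 → each gets rank 4.
The 2 values of 12.91 occupy positions 5–6 → each gets rank 6.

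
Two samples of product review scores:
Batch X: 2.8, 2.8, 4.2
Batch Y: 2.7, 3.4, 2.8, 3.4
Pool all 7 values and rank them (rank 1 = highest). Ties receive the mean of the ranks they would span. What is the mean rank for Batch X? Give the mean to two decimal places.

3.67

Sorted (descending): 4.2, 3.4, 3.4, 2.8, 2.8, 2.8, 2.7
The 2 values of 3.4 occupy positions 2–3 → average rank (2+3)/2 = 2.5.
The 3 values of 2.8 occupy positions 4–6 → average rank 5.
Batch X values → pooled ranks: 2.8→5, 2.8→5, 4.2→1
Mean rank = (5 + 5 + 1) / 3 = 3.67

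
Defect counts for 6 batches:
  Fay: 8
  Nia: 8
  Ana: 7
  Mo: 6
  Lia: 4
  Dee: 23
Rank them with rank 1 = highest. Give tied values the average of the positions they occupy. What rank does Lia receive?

Sorted (descending): 23, 8, 8, 7, 6, 4
The 2 values of 8 occupy positions 2–3 → average rank (2+3)/2 = 2.5.
Lia has value 4 → rank 6.

6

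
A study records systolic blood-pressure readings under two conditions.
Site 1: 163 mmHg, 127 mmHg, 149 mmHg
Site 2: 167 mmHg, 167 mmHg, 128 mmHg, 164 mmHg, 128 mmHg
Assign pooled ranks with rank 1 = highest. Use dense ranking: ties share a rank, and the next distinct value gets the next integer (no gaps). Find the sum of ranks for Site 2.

Sorted (descending): 167, 167, 164, 163, 149, 128, 128, 127
The 2 values of 167 share dense rank 1.
The 2 values of 128 share dense rank 5.
Remaining distinct values take the next consecutive integers.
Site 2 values → pooled ranks: 167→1, 167→1, 128→5, 164→2, 128→5
Rank sum = 1 + 1 + 5 + 2 + 5 = 14

14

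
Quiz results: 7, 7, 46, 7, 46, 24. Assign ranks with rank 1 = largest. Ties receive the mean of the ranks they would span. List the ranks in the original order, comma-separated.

5, 5, 1.5, 5, 1.5, 3

Sorted (descending): 46, 46, 24, 7, 7, 7
The 2 values of 46 occupy positions 1–2 → average rank (1+2)/2 = 1.5.
The 3 values of 7 occupy positions 4–6 → average rank 5.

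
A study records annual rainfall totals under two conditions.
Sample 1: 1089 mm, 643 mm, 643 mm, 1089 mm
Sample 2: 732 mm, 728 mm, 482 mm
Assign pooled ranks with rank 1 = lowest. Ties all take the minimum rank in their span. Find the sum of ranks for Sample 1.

Sorted (ascending): 482, 643, 643, 728, 732, 1089, 1089
The 2 values of 643 occupy positions 2–3 → each gets rank 2.
The 2 values of 1089 occupy positions 6–7 → each gets rank 6.
Sample 1 values → pooled ranks: 1089→6, 643→2, 643→2, 1089→6
Rank sum = 6 + 2 + 2 + 6 = 16

16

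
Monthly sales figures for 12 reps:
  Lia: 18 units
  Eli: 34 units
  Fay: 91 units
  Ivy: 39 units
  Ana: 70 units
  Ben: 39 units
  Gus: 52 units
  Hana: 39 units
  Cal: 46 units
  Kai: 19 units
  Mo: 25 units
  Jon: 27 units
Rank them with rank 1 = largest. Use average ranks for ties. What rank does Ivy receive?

6

Sorted (descending): 91, 70, 52, 46, 39, 39, 39, 34, 27, 25, 19, 18
The 3 values of 39 occupy positions 5–7 → average rank 6.
Ivy has value 39 units → rank 6.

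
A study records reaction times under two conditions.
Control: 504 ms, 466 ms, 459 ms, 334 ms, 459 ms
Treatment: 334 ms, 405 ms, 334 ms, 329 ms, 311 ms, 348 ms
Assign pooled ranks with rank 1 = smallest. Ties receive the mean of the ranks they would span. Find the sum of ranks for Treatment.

24

Sorted (ascending): 311, 329, 334, 334, 334, 348, 405, 459, 459, 466, 504
The 3 values of 334 occupy positions 3–5 → average rank 4.
The 2 values of 459 occupy positions 8–9 → average rank (8+9)/2 = 8.5.
Treatment values → pooled ranks: 334→4, 405→7, 334→4, 329→2, 311→1, 348→6
Rank sum = 4 + 7 + 4 + 2 + 1 + 6 = 24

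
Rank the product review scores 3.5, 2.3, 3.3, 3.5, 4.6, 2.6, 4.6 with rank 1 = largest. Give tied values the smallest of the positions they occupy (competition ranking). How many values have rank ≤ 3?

Sorted (descending): 4.6, 4.6, 3.5, 3.5, 3.3, 2.6, 2.3
The 2 values of 4.6 occupy positions 1–2 → each gets rank 1.
The 2 values of 3.5 occupy positions 3–4 → each gets rank 3.
Ranks ≤ 3: {1, 1, 3, 3} → 4 values.

4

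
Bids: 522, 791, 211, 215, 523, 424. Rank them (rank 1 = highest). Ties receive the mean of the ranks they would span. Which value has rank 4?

Sorted (descending): 791, 523, 522, 424, 215, 211
No ties — each value takes its position as its rank.
Rank 4 → value 424.

424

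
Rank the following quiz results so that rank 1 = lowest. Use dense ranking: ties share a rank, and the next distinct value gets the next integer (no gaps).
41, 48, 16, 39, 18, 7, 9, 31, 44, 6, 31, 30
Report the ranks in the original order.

9, 11, 4, 8, 5, 2, 3, 7, 10, 1, 7, 6

Sorted (ascending): 6, 7, 9, 16, 18, 30, 31, 31, 39, 41, 44, 48
The 2 values of 31 share dense rank 7.
Remaining distinct values take the next consecutive integers.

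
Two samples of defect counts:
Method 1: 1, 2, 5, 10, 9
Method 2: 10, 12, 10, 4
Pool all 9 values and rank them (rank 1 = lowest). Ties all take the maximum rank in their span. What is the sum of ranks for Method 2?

28

Sorted (ascending): 1, 2, 4, 5, 9, 10, 10, 10, 12
The 3 values of 10 occupy positions 6–8 → each gets rank 8.
Method 2 values → pooled ranks: 10→8, 12→9, 10→8, 4→3
Rank sum = 8 + 9 + 8 + 3 = 28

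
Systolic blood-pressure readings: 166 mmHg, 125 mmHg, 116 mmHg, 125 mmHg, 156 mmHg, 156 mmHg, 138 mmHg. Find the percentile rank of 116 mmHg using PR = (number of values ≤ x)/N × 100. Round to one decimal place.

14.3

N = 7.
Strictly below 116: 0. Equal to 116: 1.
PR = 1/7 × 100 = 14.3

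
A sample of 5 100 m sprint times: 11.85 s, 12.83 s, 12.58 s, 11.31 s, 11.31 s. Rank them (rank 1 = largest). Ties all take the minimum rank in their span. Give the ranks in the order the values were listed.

3, 1, 2, 4, 4

Sorted (descending): 12.83, 12.58, 11.85, 11.31, 11.31
The 2 values of 11.31 occupy positions 4–5 → each gets rank 4.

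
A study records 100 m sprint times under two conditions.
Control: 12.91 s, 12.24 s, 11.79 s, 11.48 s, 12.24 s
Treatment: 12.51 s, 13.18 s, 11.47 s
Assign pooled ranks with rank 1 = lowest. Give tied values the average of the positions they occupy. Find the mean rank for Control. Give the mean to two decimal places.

Sorted (ascending): 11.47, 11.48, 11.79, 12.24, 12.24, 12.51, 12.91, 13.18
The 2 values of 12.24 occupy positions 4–5 → average rank (4+5)/2 = 4.5.
Control values → pooled ranks: 12.91→7, 12.24→4.5, 11.79→3, 11.48→2, 12.24→4.5
Mean rank = (7 + 4.5 + 3 + 2 + 4.5) / 5 = 4.20

4.20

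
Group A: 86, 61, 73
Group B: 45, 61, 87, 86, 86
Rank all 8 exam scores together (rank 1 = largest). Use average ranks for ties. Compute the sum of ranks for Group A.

Sorted (descending): 87, 86, 86, 86, 73, 61, 61, 45
The 3 values of 86 occupy positions 2–4 → average rank 3.
The 2 values of 61 occupy positions 6–7 → average rank (6+7)/2 = 6.5.
Group A values → pooled ranks: 86→3, 61→6.5, 73→5
Rank sum = 3 + 6.5 + 5 = 14.5

14.5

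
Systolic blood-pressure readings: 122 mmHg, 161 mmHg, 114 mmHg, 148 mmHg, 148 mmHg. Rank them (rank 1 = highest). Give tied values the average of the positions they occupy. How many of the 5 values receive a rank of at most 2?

1

Sorted (descending): 161, 148, 148, 122, 114
The 2 values of 148 occupy positions 2–3 → average rank (2+3)/2 = 2.5.
Ranks ≤ 2: {1} → 1 value.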